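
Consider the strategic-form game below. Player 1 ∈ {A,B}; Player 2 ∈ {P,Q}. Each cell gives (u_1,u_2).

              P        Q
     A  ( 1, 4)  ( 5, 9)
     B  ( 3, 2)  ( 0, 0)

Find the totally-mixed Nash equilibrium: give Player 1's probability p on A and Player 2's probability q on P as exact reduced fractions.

P1 mixes 2/7 on A; P2 mixes 5/7 on P

P1 indiff ⇒ q·1+(1-q)·5 = q·3+(1-q)·0 ⇒ q(-2) = (1-q)(-5) ⇒ q = 5/7
P2 indiff ⇒ p·4+(1-p)·2 = p·9+(1-p)·0 ⇒ p(-5) = (1-p)(-2) ⇒ p = 2/7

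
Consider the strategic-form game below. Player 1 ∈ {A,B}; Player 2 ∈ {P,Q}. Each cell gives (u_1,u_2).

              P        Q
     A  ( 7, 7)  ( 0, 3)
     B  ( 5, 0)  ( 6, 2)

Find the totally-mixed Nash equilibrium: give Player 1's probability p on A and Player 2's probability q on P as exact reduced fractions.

(p,q) = (1/3, 3/4)

P1 indiff ⇒ q·7+(1-q)·0 = q·5+(1-q)·6 ⇒ q(2) = (1-q)(6) ⇒ q = 3/4
P2 indiff ⇒ p·7+(1-p)·0 = p·3+(1-p)·2 ⇒ p(4) = (1-p)(2) ⇒ p = 1/3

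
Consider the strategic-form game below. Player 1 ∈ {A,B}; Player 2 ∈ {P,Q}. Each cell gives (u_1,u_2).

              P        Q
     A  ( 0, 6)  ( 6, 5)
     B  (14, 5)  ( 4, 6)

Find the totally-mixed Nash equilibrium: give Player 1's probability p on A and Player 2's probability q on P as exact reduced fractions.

p=1/2, q=1/8

P1 indiff ⇒ q·0+(1-q)·6 = q·14+(1-q)·4 ⇒ q(-14) = (1-q)(-2) ⇒ q = 1/8
P2 indiff ⇒ p·6+(1-p)·5 = p·5+(1-p)·6 ⇒ p(1) = (1-p)(1) ⇒ p = 1/2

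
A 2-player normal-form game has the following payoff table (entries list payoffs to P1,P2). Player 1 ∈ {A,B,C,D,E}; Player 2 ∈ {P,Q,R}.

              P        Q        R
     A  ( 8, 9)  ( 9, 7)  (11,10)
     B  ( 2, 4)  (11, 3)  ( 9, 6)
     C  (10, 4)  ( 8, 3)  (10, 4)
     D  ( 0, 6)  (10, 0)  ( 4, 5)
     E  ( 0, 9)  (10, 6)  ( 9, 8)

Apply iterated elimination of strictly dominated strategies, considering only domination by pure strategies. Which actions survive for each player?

IESDS → P1:{A,C} P2:{P,R}

P1 drop D (B beats it: P:2>0 Q:11>10 R:9>4)
P2 drop Q (P beats it: A:9>7 B:4>3 C:4>3 E:9>6)
P1 drop B (A beats it: P:8>2 R:11>9)
P1 drop E (A beats it: P:8>0 R:11>9)
P1→{A,C} P2→{P,R}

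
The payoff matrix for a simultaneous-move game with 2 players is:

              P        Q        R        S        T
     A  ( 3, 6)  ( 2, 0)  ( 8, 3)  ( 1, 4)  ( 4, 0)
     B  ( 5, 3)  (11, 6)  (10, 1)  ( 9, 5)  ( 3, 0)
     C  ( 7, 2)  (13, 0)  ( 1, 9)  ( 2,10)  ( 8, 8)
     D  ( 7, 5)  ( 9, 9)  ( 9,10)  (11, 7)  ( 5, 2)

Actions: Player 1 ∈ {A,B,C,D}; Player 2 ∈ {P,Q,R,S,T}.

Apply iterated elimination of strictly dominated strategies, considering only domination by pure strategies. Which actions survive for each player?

P1 drop A (D beats it: P:7>3 Q:9>2 R:9>8 S:11>1 T:5>4)
P2 drop P (S beats it: B:5>3 C:10>2 D:7>5)
P2 drop T (R beats it: B:1>0 C:9>8 D:10>2)
P1→{B,C,D} P2→{Q,R,S}

Survivors P1:{B,C,D} P2:{Q,R,S}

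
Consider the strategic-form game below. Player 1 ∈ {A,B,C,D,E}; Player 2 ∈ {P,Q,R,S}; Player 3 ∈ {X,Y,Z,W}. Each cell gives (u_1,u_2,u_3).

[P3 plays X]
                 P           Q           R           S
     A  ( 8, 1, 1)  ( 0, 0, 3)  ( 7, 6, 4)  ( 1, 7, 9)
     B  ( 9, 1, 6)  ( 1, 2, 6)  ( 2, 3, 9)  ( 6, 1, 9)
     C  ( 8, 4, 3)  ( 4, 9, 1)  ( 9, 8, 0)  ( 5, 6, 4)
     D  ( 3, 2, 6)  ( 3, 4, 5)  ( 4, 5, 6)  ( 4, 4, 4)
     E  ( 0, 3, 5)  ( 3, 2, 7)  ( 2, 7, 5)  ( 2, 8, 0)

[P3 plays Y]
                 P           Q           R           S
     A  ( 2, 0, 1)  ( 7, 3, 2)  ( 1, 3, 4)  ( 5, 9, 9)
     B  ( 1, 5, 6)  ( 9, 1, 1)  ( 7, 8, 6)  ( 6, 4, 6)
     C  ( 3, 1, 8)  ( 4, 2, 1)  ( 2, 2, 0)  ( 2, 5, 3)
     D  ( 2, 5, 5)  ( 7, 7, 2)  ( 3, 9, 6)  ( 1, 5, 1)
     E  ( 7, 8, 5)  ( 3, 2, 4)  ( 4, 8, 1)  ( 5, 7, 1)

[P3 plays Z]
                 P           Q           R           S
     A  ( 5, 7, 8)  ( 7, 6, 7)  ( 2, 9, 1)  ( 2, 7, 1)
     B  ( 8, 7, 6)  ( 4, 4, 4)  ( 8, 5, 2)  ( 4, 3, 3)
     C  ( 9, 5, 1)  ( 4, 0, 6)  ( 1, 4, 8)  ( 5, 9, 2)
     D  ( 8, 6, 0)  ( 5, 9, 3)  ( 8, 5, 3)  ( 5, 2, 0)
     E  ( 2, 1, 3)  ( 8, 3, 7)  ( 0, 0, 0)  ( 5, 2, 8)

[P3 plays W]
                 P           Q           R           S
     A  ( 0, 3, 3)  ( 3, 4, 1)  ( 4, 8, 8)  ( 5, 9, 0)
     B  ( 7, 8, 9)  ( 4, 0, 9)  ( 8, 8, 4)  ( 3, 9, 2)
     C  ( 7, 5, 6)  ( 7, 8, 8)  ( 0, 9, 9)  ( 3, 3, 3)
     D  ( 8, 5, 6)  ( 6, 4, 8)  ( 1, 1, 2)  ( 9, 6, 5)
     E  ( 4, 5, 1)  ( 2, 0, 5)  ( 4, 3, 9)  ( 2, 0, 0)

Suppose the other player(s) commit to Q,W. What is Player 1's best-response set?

argmax u_1 = {C}

u_1(A vs Q,W) = 3
u_1(B vs Q,W) = 4
u_1(C vs Q,W) = 7
u_1(D vs Q,W) = 6
u_1(E vs Q,W) = 2
max payoff 7 at {C}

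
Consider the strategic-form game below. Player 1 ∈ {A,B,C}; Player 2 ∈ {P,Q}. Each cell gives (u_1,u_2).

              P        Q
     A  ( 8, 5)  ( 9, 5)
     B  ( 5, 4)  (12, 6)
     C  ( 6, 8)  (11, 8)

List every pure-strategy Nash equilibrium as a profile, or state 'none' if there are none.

(A,P): NE
(A,Q): not NE [P1→B gives 12>9]
(B,P): not NE [P1→A gives 8>5; P2→Q gives 6>4]
(B,Q): NE
(C,P): not NE [P1→A gives 8>6]
(C,Q): not NE [P1→B gives 12>11]

Nash profiles: (A,P), (B,Q)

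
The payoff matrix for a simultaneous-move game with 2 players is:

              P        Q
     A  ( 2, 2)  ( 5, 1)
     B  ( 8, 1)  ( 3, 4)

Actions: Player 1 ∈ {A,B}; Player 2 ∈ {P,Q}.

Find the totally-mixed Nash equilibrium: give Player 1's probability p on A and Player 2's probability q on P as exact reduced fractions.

P1 indiff ⇒ q·2+(1-q)·5 = q·8+(1-q)·3 ⇒ q(-6) = (1-q)(-2) ⇒ q = 1/4
P2 indiff ⇒ p·2+(1-p)·1 = p·1+(1-p)·4 ⇒ p(1) = (1-p)(3) ⇒ p = 3/4

p=3/4, q=1/4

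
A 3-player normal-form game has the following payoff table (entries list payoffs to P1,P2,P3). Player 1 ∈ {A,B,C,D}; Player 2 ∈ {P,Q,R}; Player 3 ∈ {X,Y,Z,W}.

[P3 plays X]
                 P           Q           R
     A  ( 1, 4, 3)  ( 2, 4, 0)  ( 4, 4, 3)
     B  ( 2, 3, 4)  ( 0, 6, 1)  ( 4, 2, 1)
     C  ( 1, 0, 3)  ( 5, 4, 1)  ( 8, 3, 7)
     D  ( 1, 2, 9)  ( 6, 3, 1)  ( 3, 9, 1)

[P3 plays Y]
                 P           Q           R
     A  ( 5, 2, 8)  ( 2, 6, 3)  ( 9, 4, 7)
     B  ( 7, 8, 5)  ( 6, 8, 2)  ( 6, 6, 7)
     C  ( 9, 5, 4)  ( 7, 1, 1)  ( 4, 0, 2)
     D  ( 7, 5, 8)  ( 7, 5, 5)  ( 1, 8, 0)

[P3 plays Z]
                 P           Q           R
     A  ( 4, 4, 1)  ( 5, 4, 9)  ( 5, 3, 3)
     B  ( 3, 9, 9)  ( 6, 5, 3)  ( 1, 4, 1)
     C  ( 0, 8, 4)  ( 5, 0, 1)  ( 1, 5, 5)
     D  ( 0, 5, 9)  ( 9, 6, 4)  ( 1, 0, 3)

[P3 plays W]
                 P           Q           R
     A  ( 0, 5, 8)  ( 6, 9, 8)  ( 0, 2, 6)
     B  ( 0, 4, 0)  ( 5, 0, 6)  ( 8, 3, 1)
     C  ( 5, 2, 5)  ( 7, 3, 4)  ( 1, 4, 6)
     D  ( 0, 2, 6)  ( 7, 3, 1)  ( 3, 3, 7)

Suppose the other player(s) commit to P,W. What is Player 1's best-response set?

P1 best: {C}

u_1(A vs P,W) = 0
u_1(B vs P,W) = 0
u_1(C vs P,W) = 5
u_1(D vs P,W) = 0
max payoff 5 at {C}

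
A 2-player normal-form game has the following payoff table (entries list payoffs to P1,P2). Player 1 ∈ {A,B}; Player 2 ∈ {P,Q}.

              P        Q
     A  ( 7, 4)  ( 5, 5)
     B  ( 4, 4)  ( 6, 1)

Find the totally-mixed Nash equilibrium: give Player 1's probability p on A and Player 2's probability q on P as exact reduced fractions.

P1 indiff ⇒ q·7+(1-q)·5 = q·4+(1-q)·6 ⇒ q(3) = (1-q)(1) ⇒ q = 1/4
P2 indiff ⇒ p·4+(1-p)·4 = p·5+(1-p)·1 ⇒ p(-1) = (1-p)(-3) ⇒ p = 3/4

(p,q) = (3/4, 1/4)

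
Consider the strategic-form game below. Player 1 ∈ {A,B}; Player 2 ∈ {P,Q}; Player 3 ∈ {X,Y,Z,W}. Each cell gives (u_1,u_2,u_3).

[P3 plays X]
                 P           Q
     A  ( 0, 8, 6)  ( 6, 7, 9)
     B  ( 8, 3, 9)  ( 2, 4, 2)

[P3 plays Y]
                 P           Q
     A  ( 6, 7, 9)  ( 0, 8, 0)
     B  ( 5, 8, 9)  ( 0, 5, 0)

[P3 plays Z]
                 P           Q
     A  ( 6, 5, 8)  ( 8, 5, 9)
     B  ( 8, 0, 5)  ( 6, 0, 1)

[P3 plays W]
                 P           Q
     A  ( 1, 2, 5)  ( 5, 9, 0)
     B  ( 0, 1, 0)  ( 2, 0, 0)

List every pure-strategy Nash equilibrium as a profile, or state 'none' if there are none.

Nash profiles: (A,Q,Z)

(A,P,X): not NE [P1→B gives 8>0; P3→Y gives 9>6]
(A,P,Y): not NE [P2→Q gives 8>7]
(A,P,Z): not NE [P1→B gives 8>6; P3→Y gives 9>8]
(A,P,W): not NE [P2→Q gives 9>2; P3→Y gives 9>5]
(A,Q,X): not NE [P2→P gives 8>7]
(A,Q,Y): not NE [P3→Z gives 9>0]
(A,Q,Z): NE
(A,Q,W): not NE [P3→Z gives 9>0]
(B,P,X): not NE [P2→Q gives 4>3]
(B,P,Y): not NE [P1→A gives 6>5]
(B,P,Z): not NE [P3→Y gives 9>5]
(B,P,W): not NE [P1→A gives 1>0; P3→Y gives 9>0]
(B,Q,X): not NE [P1→A gives 6>2]
(B,Q,Y): not NE [P2→P gives 8>5; P3→X gives 2>0]
(B,Q,Z): not NE [P1→A gives 8>6; P3→X gives 2>1]
(B,Q,W): not NE [P1→A gives 5>2; P2→P gives 1>0; P3→X gives 2>0]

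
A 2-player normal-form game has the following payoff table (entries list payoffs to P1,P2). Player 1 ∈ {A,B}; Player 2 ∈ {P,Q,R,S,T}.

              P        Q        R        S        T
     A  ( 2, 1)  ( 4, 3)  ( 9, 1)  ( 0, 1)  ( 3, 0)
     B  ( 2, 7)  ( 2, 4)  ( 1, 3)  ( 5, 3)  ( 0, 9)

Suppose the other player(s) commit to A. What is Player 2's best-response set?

P2 best: {Q}

u_2(P vs A) = 1
u_2(Q vs A) = 3
u_2(R vs A) = 1
u_2(S vs A) = 1
u_2(T vs A) = 0
max payoff 3 at {Q}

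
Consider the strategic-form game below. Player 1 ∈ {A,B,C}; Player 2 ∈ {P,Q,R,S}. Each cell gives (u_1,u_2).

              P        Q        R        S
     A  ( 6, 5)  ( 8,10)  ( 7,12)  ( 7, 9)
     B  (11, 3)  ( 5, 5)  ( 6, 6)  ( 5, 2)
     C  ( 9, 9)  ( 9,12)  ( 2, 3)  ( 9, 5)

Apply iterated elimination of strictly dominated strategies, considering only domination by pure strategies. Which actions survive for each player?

P2 drop P (Q beats it: A:10>5 B:5>3 C:12>9)
P1 drop B (A beats it: Q:8>5 R:7>6 S:7>5)
P2 drop S (Q beats it: A:10>9 C:12>5)
P1→{A,C} P2→{Q,R}

Survivors P1:{A,C} P2:{Q,R}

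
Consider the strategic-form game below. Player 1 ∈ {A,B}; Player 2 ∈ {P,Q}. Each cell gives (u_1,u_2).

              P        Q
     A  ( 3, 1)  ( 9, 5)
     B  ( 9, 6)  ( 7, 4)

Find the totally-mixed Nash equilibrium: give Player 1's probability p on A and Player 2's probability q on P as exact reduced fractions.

(p,q) = (1/3, 1/4)

P1 indiff ⇒ q·3+(1-q)·9 = q·9+(1-q)·7 ⇒ q(-6) = (1-q)(-2) ⇒ q = 1/4
P2 indiff ⇒ p·1+(1-p)·6 = p·5+(1-p)·4 ⇒ p(-4) = (1-p)(-2) ⇒ p = 1/3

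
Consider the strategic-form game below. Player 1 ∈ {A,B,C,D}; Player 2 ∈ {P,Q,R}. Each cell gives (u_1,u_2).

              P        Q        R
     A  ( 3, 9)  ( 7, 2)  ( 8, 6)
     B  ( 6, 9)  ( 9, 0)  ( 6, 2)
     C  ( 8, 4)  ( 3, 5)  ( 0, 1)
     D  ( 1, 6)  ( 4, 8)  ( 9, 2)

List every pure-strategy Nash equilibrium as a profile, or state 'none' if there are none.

Equilibria: none

(A,P): not NE [P1→C gives 8>3]
(A,Q): not NE [P1→B gives 9>7; P2→P gives 9>2]
(A,R): not NE [P1→D gives 9>8; P2→P gives 9>6]
(B,P): not NE [P1→C gives 8>6]
(B,Q): not NE [P2→P gives 9>0]
(B,R): not NE [P1→D gives 9>6; P2→P gives 9>2]
(C,P): not NE [P2→Q gives 5>4]
(C,Q): not NE [P1→B gives 9>3]
(C,R): not NE [P1→D gives 9>0; P2→Q gives 5>1]
(D,P): not NE [P1→C gives 8>1; P2→Q gives 8>6]
(D,Q): not NE [P1→B gives 9>4]
(D,R): not NE [P2→Q gives 8>2]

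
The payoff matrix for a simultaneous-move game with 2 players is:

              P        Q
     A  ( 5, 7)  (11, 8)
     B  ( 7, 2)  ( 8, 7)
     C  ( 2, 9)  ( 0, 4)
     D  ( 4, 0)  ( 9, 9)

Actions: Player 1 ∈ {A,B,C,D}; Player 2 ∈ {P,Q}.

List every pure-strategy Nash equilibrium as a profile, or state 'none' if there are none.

PSNE = {(A,Q)}

(A,P): not NE [P1→B gives 7>5; P2→Q gives 8>7]
(A,Q): NE
(B,P): not NE [P2→Q gives 7>2]
(B,Q): not NE [P1→A gives 11>8]
(C,P): not NE [P1→B gives 7>2]
(C,Q): not NE [P1→A gives 11>0; P2→P gives 9>4]
(D,P): not NE [P1→B gives 7>4; P2→Q gives 9>0]
(D,Q): not NE [P1→A gives 11>9]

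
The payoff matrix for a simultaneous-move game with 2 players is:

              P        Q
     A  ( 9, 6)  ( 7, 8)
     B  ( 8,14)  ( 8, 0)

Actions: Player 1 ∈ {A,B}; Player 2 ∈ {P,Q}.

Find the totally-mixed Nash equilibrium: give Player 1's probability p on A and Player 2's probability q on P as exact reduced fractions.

P1 indiff ⇒ q·9+(1-q)·7 = q·8+(1-q)·8 ⇒ q(1) = (1-q)(1) ⇒ q = 1/2
P2 indiff ⇒ p·6+(1-p)·14 = p·8+(1-p)·0 ⇒ p(-2) = (1-p)(-14) ⇒ p = 7/8

(p,q) = (7/8, 1/2)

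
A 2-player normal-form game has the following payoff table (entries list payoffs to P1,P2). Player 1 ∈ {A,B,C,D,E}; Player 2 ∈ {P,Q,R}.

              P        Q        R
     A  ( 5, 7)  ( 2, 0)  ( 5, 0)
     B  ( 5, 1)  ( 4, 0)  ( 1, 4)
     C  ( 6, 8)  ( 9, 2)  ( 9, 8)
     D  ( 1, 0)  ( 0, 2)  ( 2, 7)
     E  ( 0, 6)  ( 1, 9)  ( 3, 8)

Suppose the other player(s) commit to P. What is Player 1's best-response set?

P1 best: {C}

u_1(A vs P) = 5
u_1(B vs P) = 5
u_1(C vs P) = 6
u_1(D vs P) = 1
u_1(E vs P) = 0
max payoff 6 at {C}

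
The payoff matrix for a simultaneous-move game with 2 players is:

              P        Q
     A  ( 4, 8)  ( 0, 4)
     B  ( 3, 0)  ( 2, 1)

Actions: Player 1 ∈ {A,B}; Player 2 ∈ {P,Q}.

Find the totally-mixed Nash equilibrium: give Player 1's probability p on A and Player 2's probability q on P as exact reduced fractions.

(p,q) = (1/5, 2/3)

P1 indiff ⇒ q·4+(1-q)·0 = q·3+(1-q)·2 ⇒ q(1) = (1-q)(2) ⇒ q = 2/3
P2 indiff ⇒ p·8+(1-p)·0 = p·4+(1-p)·1 ⇒ p(4) = (1-p)(1) ⇒ p = 1/5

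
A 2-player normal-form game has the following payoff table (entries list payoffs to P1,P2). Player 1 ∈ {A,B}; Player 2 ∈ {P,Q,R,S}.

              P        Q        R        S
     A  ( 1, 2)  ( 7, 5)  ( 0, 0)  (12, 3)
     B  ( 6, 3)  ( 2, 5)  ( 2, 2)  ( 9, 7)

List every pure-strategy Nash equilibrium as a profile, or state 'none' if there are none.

Nash profiles: (A,Q)

(A,P): not NE [P1→B gives 6>1; P2→Q gives 5>2]
(A,Q): NE
(A,R): not NE [P1→B gives 2>0; P2→Q gives 5>0]
(A,S): not NE [P2→Q gives 5>3]
(B,P): not NE [P2→S gives 7>3]
(B,Q): not NE [P1→A gives 7>2; P2→S gives 7>5]
(B,R): not NE [P2→S gives 7>2]
(B,S): not NE [P1→A gives 12>9]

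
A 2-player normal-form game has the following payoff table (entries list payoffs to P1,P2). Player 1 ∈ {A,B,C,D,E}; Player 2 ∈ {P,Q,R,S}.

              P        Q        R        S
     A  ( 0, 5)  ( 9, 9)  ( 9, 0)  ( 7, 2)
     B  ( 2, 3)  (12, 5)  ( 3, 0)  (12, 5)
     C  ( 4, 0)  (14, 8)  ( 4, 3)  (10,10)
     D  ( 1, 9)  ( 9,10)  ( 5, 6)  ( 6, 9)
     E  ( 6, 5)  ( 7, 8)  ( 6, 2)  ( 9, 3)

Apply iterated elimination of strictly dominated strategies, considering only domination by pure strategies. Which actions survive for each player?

Survivors P1:{B,C} P2:{Q,S}

P2 drop P (Q beats it: A:9>5 B:5>3 C:8>0 D:10>9 E:8>5)
P2 drop R (Q beats it: A:9>0 B:5>0 C:8>3 D:10>6 E:8>2)
P1 drop A (B beats it: Q:12>9 S:12>7)
P1 drop D (B beats it: Q:12>9 S:12>6)
P1 drop E (B beats it: Q:12>7 S:12>9)
P1→{B,C} P2→{Q,S}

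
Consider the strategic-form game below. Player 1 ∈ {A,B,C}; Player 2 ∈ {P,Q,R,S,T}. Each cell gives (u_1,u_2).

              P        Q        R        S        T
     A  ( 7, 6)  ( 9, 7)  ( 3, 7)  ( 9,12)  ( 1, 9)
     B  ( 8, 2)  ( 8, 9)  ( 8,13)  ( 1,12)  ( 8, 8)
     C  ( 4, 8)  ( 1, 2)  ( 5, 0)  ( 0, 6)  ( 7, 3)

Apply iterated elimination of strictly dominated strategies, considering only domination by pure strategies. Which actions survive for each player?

Survivors P1:{A,B} P2:{R,S}

P1 drop C (B beats it: P:8>4 Q:8>1 R:8>5 S:1>0 T:8>7)
P2 drop P (Q beats it: A:7>6 B:9>2)
P2 drop Q (S beats it: A:12>7 B:12>9)
P2 drop T (S beats it: A:12>9 B:12>8)
P1→{A,B} P2→{R,S}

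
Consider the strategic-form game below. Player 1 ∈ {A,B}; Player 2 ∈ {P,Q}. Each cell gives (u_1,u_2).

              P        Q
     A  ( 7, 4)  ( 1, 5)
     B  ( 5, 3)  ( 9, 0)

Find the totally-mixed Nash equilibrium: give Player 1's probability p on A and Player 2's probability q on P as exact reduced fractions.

P1 indiff ⇒ q·7+(1-q)·1 = q·5+(1-q)·9 ⇒ q(2) = (1-q)(8) ⇒ q = 4/5
P2 indiff ⇒ p·4+(1-p)·3 = p·5+(1-p)·0 ⇒ p(-1) = (1-p)(-3) ⇒ p = 3/4

(p,q) = (3/4, 4/5)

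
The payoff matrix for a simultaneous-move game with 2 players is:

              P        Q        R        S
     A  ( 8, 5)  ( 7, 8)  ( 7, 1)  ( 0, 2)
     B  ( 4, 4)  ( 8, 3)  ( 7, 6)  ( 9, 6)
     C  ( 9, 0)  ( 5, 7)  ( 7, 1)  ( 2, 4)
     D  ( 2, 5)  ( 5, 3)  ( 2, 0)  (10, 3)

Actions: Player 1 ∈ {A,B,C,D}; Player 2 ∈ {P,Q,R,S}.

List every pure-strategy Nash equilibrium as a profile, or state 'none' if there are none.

(A,P): not NE [P1→C gives 9>8; P2→Q gives 8>5]
(A,Q): not NE [P1→B gives 8>7]
(A,R): not NE [P2→Q gives 8>1]
(A,S): not NE [P1→D gives 10>0; P2→Q gives 8>2]
(B,P): not NE [P1→C gives 9>4; P2→S gives 6>4]
(B,Q): not NE [P2→S gives 6>3]
(B,R): NE
(B,S): not NE [P1→D gives 10>9]
(C,P): not NE [P2→Q gives 7>0]
(C,Q): not NE [P1→B gives 8>5]
(C,R): not NE [P2→Q gives 7>1]
(C,S): not NE [P1→D gives 10>2; P2→Q gives 7>4]
(D,P): not NE [P1→C gives 9>2]
(D,Q): not NE [P1→B gives 8>5; P2→P gives 5>3]
(D,R): not NE [P1→C gives 7>2; P2→P gives 5>0]
(D,S): not NE [P2→P gives 5>3]

Nash profiles: (B,R)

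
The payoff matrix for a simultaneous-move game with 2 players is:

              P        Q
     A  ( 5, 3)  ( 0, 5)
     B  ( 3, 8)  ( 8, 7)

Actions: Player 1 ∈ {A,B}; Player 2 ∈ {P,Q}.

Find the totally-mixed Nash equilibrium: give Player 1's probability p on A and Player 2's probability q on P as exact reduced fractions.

P1 indiff ⇒ q·5+(1-q)·0 = q·3+(1-q)·8 ⇒ q(2) = (1-q)(8) ⇒ q = 4/5
P2 indiff ⇒ p·3+(1-p)·8 = p·5+(1-p)·7 ⇒ p(-2) = (1-p)(-1) ⇒ p = 1/3

(p,q) = (1/3, 4/5)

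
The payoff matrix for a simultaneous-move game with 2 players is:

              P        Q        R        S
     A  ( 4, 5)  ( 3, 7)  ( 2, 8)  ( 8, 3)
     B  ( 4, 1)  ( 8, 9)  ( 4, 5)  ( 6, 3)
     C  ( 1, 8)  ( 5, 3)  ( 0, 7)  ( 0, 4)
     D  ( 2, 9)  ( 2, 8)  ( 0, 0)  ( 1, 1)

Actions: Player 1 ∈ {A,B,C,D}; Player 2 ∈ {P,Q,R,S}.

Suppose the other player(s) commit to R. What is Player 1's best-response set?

u_1(A vs R) = 2
u_1(B vs R) = 4
u_1(C vs R) = 0
u_1(D vs R) = 0
max payoff 4 at {B}

P1 best: {B}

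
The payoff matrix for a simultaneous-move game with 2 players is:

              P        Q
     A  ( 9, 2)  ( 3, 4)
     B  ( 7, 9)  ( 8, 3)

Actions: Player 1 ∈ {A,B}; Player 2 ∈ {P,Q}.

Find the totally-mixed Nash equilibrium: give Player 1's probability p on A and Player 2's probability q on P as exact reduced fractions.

P1 mixes 3/4 on A; P2 mixes 5/7 on P

P1 indiff ⇒ q·9+(1-q)·3 = q·7+(1-q)·8 ⇒ q(2) = (1-q)(5) ⇒ q = 5/7
P2 indiff ⇒ p·2+(1-p)·9 = p·4+(1-p)·3 ⇒ p(-2) = (1-p)(-6) ⇒ p = 3/4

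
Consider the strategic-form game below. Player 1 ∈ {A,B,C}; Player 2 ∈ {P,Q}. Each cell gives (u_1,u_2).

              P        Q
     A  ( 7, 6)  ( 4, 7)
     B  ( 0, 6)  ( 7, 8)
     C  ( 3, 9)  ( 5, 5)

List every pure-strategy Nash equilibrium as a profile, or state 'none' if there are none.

(A,P): not NE [P2→Q gives 7>6]
(A,Q): not NE [P1→B gives 7>4]
(B,P): not NE [P1→A gives 7>0; P2→Q gives 8>6]
(B,Q): NE
(C,P): not NE [P1→A gives 7>3]
(C,Q): not NE [P1→B gives 7>5; P2→P gives 9>5]

Nash profiles: (B,Q)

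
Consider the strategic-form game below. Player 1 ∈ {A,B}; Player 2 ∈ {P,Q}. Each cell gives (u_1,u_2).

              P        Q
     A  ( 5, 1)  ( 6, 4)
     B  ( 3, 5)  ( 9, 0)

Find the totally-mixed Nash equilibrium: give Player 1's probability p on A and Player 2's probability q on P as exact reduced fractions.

p=5/8, q=3/5

P1 indiff ⇒ q·5+(1-q)·6 = q·3+(1-q)·9 ⇒ q(2) = (1-q)(3) ⇒ q = 3/5
P2 indiff ⇒ p·1+(1-p)·5 = p·4+(1-p)·0 ⇒ p(-3) = (1-p)(-5) ⇒ p = 5/8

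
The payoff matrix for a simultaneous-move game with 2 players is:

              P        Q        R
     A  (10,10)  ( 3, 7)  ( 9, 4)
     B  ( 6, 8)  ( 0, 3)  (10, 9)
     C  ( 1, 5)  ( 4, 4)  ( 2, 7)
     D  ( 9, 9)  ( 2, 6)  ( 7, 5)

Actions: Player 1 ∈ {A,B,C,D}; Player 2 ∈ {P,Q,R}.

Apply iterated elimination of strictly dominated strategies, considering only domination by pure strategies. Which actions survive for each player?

P1 drop D (A beats it: P:10>9 Q:3>2 R:9>7)
P2 drop Q (P beats it: A:10>7 B:8>3 C:5>4)
P1 drop C (A beats it: P:10>1 R:9>2)
P1→{A,B} P2→{P,R}

Survivors P1:{A,B} P2:{P,R}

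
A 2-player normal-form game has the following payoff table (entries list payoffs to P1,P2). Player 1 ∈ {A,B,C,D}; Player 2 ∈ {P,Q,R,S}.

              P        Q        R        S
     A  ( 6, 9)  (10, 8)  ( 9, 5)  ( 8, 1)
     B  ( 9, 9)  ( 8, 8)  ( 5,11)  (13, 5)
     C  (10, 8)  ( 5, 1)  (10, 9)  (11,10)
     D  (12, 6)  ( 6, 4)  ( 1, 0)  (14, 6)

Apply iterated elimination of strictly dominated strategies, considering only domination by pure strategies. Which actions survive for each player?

Survivors P1:{B,C,D} P2:{P,R,S}

P2 drop Q (P beats it: A:9>8 B:9>8 C:8>1 D:6>4)
P1 drop A (C beats it: P:10>6 R:10>9 S:11>8)
P1→{B,C,D} P2→{P,R,S}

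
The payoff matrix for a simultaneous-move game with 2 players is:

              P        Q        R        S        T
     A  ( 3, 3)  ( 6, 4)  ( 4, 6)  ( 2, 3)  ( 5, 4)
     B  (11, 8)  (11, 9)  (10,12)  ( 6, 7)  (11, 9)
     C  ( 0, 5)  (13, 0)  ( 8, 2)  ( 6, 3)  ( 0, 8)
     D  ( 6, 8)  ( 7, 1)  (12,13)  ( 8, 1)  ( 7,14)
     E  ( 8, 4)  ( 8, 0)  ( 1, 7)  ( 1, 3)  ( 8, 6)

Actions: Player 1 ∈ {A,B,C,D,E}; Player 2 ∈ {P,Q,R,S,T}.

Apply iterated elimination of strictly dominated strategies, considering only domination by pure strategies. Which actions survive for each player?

P1 drop A (B beats it: P:11>3 Q:11>6 R:10>4 S:6>2 T:11>5)
P1 drop E (B beats it: P:11>8 Q:11>8 R:10>1 S:6>1 T:11>8)
P2 drop P (T beats it: B:9>8 C:8>5 D:14>8)
P2 drop Q (R beats it: B:12>9 C:2>0 D:13>1)
P1 drop C (D beats it: R:12>8 S:8>6 T:7>0)
P2 drop S (R beats it: B:12>7 D:13>1)
P1→{B,D} P2→{R,T}

Remaining: P1:{B,D} P2:{R,T}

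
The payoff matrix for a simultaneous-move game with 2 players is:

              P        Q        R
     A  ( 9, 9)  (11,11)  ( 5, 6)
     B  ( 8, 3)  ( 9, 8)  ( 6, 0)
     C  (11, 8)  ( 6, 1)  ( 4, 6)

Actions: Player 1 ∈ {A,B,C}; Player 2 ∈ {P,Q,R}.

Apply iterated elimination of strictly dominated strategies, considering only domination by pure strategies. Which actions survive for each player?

P2 drop R (P beats it: A:9>6 B:3>0 C:8>6)
P1 drop B (A beats it: P:9>8 Q:11>9)
P1→{A,C} P2→{P,Q}

Survivors P1:{A,C} P2:{P,Q}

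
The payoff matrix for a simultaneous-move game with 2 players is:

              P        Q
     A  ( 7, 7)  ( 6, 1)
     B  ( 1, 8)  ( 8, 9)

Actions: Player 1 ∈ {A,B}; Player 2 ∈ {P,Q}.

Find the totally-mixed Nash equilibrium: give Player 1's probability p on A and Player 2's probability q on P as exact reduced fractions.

P1 indiff ⇒ q·7+(1-q)·6 = q·1+(1-q)·8 ⇒ q(6) = (1-q)(2) ⇒ q = 1/4
P2 indiff ⇒ p·7+(1-p)·8 = p·1+(1-p)·9 ⇒ p(6) = (1-p)(1) ⇒ p = 1/7

(p,q) = (1/7, 1/4)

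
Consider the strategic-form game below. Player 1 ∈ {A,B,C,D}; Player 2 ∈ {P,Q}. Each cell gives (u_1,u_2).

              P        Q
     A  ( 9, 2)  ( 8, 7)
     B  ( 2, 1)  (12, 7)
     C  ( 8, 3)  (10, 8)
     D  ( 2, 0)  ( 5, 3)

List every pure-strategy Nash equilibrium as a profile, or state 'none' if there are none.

(A,P): not NE [P2→Q gives 7>2]
(A,Q): not NE [P1→B gives 12>8]
(B,P): not NE [P1→A gives 9>2; P2→Q gives 7>1]
(B,Q): NE
(C,P): not NE [P1→A gives 9>8; P2→Q gives 8>3]
(C,Q): not NE [P1→B gives 12>10]
(D,P): not NE [P1→A gives 9>2; P2→Q gives 3>0]
(D,Q): not NE [P1→B gives 12>5]

Nash profiles: (B,Q)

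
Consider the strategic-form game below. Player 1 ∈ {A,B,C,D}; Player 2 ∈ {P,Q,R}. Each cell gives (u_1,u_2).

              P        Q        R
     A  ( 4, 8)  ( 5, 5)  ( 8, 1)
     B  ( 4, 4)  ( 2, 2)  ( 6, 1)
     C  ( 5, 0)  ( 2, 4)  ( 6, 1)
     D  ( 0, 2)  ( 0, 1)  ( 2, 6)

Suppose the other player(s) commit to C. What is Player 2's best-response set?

u_2(P vs C) = 0
u_2(Q vs C) = 4
u_2(R vs C) = 1
max payoff 4 at {Q}

BR_2 = {Q}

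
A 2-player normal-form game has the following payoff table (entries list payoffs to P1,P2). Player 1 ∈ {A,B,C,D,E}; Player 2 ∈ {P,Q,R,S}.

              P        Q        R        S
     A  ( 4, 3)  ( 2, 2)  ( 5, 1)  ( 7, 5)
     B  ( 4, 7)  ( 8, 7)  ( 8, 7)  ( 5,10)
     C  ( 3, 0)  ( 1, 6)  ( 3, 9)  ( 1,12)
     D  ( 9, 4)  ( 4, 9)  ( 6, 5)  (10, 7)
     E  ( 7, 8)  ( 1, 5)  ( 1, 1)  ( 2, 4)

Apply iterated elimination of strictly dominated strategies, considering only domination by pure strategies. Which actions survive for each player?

Survivors P1:{B,D} P2:{Q,S}

P1 drop A (D beats it: P:9>4 Q:4>2 R:6>5 S:10>7)
P1 drop C (B beats it: P:4>3 Q:8>1 R:8>3 S:5>1)
P1 drop E (D beats it: P:9>7 Q:4>1 R:6>1 S:10>2)
P2 drop P (S beats it: B:10>7 D:7>4)
P2 drop R (S beats it: B:10>7 D:7>5)
P1→{B,D} P2→{Q,S}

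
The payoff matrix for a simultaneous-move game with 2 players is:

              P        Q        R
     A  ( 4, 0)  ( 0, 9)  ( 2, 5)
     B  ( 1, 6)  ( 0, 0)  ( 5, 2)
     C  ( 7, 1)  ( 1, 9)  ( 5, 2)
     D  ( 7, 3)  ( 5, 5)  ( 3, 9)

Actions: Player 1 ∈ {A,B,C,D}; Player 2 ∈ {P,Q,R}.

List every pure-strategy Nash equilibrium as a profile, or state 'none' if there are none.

Equilibria: none

(A,P): not NE [P1→D gives 7>4; P2→Q gives 9>0]
(A,Q): not NE [P1→D gives 5>0]
(A,R): not NE [P1→C gives 5>2; P2→Q gives 9>5]
(B,P): not NE [P1→D gives 7>1]
(B,Q): not NE [P1→D gives 5>0; P2→P gives 6>0]
(B,R): not NE [P2→P gives 6>2]
(C,P): not NE [P2→Q gives 9>1]
(C,Q): not NE [P1→D gives 5>1]
(C,R): not NE [P2→Q gives 9>2]
(D,P): not NE [P2→R gives 9>3]
(D,Q): not NE [P2→R gives 9>5]
(D,R): not NE [P1→C gives 5>3]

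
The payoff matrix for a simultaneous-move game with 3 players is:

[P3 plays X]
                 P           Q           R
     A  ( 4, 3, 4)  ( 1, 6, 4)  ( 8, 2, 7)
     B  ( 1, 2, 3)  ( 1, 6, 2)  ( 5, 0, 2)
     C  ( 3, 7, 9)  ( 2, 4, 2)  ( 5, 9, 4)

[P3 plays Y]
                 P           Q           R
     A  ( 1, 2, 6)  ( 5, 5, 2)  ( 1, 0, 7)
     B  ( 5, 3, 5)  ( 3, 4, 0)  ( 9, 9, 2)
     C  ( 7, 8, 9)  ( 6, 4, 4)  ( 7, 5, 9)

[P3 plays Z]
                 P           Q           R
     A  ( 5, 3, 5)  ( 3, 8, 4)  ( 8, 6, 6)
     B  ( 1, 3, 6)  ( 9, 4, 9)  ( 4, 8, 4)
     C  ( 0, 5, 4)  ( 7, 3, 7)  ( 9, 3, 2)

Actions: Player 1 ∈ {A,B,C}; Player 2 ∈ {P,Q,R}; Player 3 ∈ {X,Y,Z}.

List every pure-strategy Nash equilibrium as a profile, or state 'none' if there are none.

(A,P,X): not NE [P2→Q gives 6>3; P3→Y gives 6>4]
(A,P,Y): not NE [P1→C gives 7>1; P2→Q gives 5>2]
(A,P,Z): not NE [P2→Q gives 8>3; P3→Y gives 6>5]
(A,Q,X): not NE [P1→C gives 2>1]
(A,Q,Y): not NE [P1→C gives 6>5; P3→Z gives 4>2]
(A,Q,Z): not NE [P1→B gives 9>3]
(A,R,X): not NE [P2→Q gives 6>2]
(A,R,Y): not NE [P1→B gives 9>1; P2→Q gives 5>0]
(A,R,Z): not NE [P1→C gives 9>8; P2→Q gives 8>6; P3→Y gives 7>6]
(B,P,X): not NE [P1→A gives 4>1; P2→Q gives 6>2; P3→Z gives 6>3]
(B,P,Y): not NE [P1→C gives 7>5; P2→R gives 9>3; P3→Z gives 6>5]
(B,P,Z): not NE [P1→A gives 5>1; P2→R gives 8>3]
(B,Q,X): not NE [P1→C gives 2>1; P3→Z gives 9>2]
(B,Q,Y): not NE [P1→C gives 6>3; P2→R gives 9>4; P3→Z gives 9>0]
(B,Q,Z): not NE [P2→R gives 8>4]
(B,R,X): not NE [P1→A gives 8>5; P2→Q gives 6>0; P3→Z gives 4>2]
(B,R,Y): not NE [P3→Z gives 4>2]
(B,R,Z): not NE [P1→C gives 9>4]
(C,P,X): not NE [P1→A gives 4>3; P2→R gives 9>7]
(C,P,Y): NE
(C,P,Z): not NE [P1→A gives 5>0; P3→Y gives 9>4]
(C,Q,X): not NE [P2→R gives 9>4; P3→Z gives 7>2]
(C,Q,Y): not NE [P2→P gives 8>4; P3→Z gives 7>4]
(C,Q,Z): not NE [P1→B gives 9>7; P2→P gives 5>3]
(C,R,X): not NE [P1→A gives 8>5; P3→Y gives 9>4]
(C,R,Y): not NE [P1→B gives 9>7; P2→P gives 8>5]
(C,R,Z): not NE [P2→P gives 5>3; P3→Y gives 9>2]

NE set: (C,P,Y)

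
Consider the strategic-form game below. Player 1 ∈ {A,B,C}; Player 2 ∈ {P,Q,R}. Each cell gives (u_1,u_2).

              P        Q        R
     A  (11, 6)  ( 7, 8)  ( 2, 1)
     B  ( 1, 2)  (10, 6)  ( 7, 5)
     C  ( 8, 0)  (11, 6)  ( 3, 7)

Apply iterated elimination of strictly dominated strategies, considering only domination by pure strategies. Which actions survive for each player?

Remaining: P1:{B,C} P2:{Q,R}

P2 drop P (Q beats it: A:8>6 B:6>2 C:6>0)
P1 drop A (B beats it: Q:10>7 R:7>2)
P1→{B,C} P2→{Q,R}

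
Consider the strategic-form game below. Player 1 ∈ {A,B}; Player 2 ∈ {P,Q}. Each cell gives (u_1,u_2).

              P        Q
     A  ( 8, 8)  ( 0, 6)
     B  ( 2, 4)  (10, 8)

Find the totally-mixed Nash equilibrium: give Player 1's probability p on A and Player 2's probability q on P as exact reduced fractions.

P1 indiff ⇒ q·8+(1-q)·0 = q·2+(1-q)·10 ⇒ q(6) = (1-q)(10) ⇒ q = 5/8
P2 indiff ⇒ p·8+(1-p)·4 = p·6+(1-p)·8 ⇒ p(2) = (1-p)(4) ⇒ p = 2/3

(p,q) = (2/3, 5/8)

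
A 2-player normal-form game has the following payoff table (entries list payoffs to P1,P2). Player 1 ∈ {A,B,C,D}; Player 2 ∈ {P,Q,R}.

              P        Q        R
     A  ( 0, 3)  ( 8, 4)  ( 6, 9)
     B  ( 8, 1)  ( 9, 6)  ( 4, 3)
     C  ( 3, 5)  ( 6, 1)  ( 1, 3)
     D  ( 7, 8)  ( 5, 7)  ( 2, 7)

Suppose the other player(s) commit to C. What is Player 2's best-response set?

u_2(P vs C) = 5
u_2(Q vs C) = 1
u_2(R vs C) = 3
max payoff 5 at {P}

BR_2 = {P}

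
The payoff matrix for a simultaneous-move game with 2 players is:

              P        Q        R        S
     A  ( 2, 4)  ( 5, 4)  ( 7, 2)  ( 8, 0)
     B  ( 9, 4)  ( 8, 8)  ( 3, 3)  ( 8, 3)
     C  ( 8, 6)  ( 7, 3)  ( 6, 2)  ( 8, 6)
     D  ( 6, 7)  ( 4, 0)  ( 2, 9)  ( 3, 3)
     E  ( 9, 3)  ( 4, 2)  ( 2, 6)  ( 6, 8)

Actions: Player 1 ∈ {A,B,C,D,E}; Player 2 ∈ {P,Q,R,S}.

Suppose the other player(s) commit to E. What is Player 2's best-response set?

u_2(P vs E) = 3
u_2(Q vs E) = 2
u_2(R vs E) = 6
u_2(S vs E) = 8
max payoff 8 at {S}

BR_2 = {S}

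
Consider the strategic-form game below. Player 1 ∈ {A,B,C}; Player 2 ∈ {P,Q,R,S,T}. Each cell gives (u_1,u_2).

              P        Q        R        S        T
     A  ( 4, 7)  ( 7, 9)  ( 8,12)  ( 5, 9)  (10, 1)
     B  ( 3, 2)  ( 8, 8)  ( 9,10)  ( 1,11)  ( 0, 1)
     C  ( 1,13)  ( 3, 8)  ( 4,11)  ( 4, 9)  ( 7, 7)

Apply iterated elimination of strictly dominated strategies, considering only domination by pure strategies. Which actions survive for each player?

IESDS → P1:{A,B} P2:{R,S}

P1 drop C (A beats it: P:4>1 Q:7>3 R:8>4 S:5>4 T:10>7)
P2 drop P (Q beats it: A:9>7 B:8>2)
P2 drop Q (R beats it: A:12>9 B:10>8)
P2 drop T (R beats it: A:12>1 B:10>1)
P1→{A,B} P2→{R,S}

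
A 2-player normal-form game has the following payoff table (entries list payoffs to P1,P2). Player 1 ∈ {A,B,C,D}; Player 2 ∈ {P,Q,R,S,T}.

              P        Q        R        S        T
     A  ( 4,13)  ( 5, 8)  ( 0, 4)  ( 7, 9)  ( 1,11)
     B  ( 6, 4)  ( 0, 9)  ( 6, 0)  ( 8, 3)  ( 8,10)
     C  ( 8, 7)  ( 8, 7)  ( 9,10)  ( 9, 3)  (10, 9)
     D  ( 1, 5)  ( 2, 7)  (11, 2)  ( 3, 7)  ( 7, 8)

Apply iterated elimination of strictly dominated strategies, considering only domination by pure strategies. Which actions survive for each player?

Survivors P1:{C,D} P2:{R,T}

P1 drop A (C beats it: P:8>4 Q:8>5 R:9>0 S:9>7 T:10>1)
P1 drop B (C beats it: P:8>6 Q:8>0 R:9>6 S:9>8 T:10>8)
P2 drop P (T beats it: C:9>7 D:8>5)
P2 drop Q (T beats it: C:9>7 D:8>7)
P2 drop S (T beats it: C:9>3 D:8>7)
P1→{C,D} P2→{R,T}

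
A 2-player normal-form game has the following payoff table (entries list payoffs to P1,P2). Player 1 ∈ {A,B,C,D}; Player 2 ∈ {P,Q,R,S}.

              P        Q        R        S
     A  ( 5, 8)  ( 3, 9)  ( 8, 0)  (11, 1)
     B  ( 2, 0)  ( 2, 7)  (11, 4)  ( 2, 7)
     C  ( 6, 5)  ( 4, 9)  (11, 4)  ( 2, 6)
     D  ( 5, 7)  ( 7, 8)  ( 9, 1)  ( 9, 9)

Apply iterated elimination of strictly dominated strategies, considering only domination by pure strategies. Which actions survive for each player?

P2 drop P (Q beats it: A:9>8 B:7>0 C:9>5 D:8>7)
P2 drop R (Q beats it: A:9>0 B:7>4 C:9>4 D:8>1)
P1 drop B (A beats it: Q:3>2 S:11>2)
P1 drop C (D beats it: Q:7>4 S:9>2)
P1→{A,D} P2→{Q,S}

Survivors P1:{A,D} P2:{Q,S}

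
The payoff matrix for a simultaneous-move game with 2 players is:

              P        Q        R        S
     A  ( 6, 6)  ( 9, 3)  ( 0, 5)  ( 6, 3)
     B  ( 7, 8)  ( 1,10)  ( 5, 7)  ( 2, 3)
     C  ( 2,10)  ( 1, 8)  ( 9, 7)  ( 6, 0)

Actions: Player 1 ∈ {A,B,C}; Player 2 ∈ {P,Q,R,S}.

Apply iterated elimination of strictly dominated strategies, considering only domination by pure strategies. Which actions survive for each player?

IESDS → P1:{A,B} P2:{P,Q}

P2 drop R (P beats it: A:6>5 B:8>7 C:10>7)
P2 drop S (P beats it: A:6>3 B:8>3 C:10>0)
P1 drop C (A beats it: P:6>2 Q:9>1)
P1→{A,B} P2→{P,Q}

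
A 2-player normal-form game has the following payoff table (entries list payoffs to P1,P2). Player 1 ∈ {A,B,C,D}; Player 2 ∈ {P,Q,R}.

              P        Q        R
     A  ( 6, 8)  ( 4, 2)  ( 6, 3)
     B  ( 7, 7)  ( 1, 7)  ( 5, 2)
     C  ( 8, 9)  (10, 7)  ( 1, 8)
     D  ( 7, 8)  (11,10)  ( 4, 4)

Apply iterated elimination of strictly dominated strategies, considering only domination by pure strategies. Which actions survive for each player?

IESDS → P1:{C,D} P2:{P,Q}

P2 drop R (P beats it: A:8>3 B:7>2 C:9>8 D:8>4)
P1 drop A (C beats it: P:8>6 Q:10>4)
P1 drop B (C beats it: P:8>7 Q:10>1)
P1→{C,D} P2→{P,Q}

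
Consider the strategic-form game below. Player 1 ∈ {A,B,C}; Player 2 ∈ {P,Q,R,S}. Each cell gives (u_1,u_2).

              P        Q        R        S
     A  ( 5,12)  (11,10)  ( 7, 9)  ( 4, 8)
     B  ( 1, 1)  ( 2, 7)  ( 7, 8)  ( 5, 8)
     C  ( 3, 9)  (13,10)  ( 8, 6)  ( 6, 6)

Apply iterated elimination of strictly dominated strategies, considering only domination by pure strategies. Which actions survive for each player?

Remaining: P1:{A,C} P2:{P,Q}

P1 drop B (C beats it: P:3>1 Q:13>2 R:8>7 S:6>5)
P2 drop R (P beats it: A:12>9 C:9>6)
P2 drop S (P beats it: A:12>8 C:9>6)
P1→{A,C} P2→{P,Q}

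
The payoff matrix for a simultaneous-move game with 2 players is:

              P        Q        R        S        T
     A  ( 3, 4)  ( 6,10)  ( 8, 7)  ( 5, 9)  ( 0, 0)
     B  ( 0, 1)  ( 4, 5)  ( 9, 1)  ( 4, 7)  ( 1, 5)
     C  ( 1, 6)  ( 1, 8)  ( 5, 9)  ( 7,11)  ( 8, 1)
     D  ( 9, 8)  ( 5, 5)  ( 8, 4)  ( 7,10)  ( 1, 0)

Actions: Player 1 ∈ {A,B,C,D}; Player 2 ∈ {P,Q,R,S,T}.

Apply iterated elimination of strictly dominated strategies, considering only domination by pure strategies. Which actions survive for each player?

Remaining: P1:{A,C,D} P2:{Q,S}

P2 drop P (S beats it: A:9>4 B:7>1 C:11>6 D:10>8)
P2 drop R (S beats it: A:9>7 B:7>1 C:11>9 D:10>4)
P2 drop T (S beats it: A:9>0 B:7>5 C:11>1 D:10>0)
P1 drop B (A beats it: Q:6>4 S:5>4)
P1→{A,C,D} P2→{Q,S}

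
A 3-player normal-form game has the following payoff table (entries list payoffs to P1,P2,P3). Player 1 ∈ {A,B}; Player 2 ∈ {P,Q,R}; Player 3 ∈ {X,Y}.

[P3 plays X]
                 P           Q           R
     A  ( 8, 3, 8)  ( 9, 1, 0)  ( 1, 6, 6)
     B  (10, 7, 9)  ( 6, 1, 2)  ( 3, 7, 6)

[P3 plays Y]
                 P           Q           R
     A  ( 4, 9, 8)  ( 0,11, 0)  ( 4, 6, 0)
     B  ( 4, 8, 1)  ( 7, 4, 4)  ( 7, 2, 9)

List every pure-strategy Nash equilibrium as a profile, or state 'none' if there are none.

(A,P,X): not NE [P1→B gives 10>8; P2→R gives 6>3]
(A,P,Y): not NE [P2→Q gives 11>9]
(A,Q,X): not NE [P2→R gives 6>1]
(A,Q,Y): not NE [P1→B gives 7>0]
(A,R,X): not NE [P1→B gives 3>1]
(A,R,Y): not NE [P1→B gives 7>4; P2→Q gives 11>6; P3→X gives 6>0]
(B,P,X): NE
(B,P,Y): not NE [P3→X gives 9>1]
(B,Q,X): not NE [P1→A gives 9>6; P2→R gives 7>1; P3→Y gives 4>2]
(B,Q,Y): not NE [P2→P gives 8>4]
(B,R,X): not NE [P3→Y gives 9>6]
(B,R,Y): not NE [P2→P gives 8>2]

NE set: (B,P,X)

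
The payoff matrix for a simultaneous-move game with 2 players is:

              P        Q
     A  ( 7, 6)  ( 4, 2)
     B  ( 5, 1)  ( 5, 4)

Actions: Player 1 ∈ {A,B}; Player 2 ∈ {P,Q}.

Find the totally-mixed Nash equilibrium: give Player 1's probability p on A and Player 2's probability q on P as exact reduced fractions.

P1 mixes 3/7 on A; P2 mixes 1/3 on P

P1 indiff ⇒ q·7+(1-q)·4 = q·5+(1-q)·5 ⇒ q(2) = (1-q)(1) ⇒ q = 1/3
P2 indiff ⇒ p·6+(1-p)·1 = p·2+(1-p)·4 ⇒ p(4) = (1-p)(3) ⇒ p = 3/7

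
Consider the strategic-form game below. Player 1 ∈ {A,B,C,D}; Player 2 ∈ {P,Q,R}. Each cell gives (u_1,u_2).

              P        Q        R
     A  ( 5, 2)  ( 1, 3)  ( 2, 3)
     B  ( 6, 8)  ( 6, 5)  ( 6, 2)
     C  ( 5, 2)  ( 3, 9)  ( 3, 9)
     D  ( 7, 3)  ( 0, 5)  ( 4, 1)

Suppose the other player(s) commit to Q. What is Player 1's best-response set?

u_1(A vs Q) = 1
u_1(B vs Q) = 6
u_1(C vs Q) = 3
u_1(D vs Q) = 0
max payoff 6 at {B}

argmax u_1 = {B}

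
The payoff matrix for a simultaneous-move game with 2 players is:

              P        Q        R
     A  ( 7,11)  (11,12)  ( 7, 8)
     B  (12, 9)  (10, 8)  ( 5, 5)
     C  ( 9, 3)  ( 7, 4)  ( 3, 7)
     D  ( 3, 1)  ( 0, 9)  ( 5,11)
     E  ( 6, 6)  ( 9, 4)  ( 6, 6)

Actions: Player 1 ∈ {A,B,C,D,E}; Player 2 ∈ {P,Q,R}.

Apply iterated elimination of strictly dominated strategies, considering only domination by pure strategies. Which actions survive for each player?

Remaining: P1:{A,B} P2:{P,Q}

P1 drop C (B beats it: P:12>9 Q:10>7 R:5>3)
P1 drop D (A beats it: P:7>3 Q:11>0 R:7>5)
P1 drop E (A beats it: P:7>6 Q:11>9 R:7>6)
P2 drop R (P beats it: A:11>8 B:9>5)
P1→{A,B} P2→{P,Q}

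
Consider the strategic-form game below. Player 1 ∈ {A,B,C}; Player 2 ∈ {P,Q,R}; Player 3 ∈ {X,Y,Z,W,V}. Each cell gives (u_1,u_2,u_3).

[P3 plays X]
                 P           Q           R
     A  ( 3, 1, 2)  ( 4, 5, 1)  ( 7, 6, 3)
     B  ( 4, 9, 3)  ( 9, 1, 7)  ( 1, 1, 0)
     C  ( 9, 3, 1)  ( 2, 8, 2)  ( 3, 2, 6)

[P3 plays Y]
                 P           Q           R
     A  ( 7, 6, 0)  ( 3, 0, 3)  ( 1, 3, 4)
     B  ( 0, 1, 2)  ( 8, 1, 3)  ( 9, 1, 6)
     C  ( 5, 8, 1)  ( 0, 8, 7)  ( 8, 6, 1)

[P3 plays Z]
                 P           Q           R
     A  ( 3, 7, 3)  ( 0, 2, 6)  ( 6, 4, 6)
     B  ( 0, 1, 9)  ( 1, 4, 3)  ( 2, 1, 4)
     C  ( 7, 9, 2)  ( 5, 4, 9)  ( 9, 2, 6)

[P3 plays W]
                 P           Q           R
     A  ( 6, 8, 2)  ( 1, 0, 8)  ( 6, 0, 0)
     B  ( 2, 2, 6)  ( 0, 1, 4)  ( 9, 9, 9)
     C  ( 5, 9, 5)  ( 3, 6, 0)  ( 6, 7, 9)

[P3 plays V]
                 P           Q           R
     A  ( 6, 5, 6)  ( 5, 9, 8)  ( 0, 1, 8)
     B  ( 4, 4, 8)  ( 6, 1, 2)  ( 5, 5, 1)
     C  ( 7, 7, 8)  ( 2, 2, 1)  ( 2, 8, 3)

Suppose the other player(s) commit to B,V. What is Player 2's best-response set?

P2 best: {R}

u_2(P vs B,V) = 4
u_2(Q vs B,V) = 1
u_2(R vs B,V) = 5
max payoff 5 at {R}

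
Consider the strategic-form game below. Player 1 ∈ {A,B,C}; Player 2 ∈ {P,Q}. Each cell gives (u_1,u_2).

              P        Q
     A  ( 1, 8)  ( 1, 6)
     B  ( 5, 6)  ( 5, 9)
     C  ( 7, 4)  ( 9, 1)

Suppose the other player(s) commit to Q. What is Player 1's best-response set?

BR_1 = {C}

u_1(A vs Q) = 1
u_1(B vs Q) = 5
u_1(C vs Q) = 9
max payoff 9 at {C}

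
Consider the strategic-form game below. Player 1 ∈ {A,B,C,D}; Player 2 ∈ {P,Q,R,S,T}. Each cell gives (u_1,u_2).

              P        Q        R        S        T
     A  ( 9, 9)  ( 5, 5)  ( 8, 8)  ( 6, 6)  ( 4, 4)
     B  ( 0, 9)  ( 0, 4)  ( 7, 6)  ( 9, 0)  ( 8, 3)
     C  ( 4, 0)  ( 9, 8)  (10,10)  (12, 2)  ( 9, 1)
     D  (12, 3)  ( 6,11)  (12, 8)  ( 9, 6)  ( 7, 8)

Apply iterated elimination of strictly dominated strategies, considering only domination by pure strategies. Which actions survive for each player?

IESDS → P1:{C,D} P2:{Q,R}

P1 drop A (D beats it: P:12>9 Q:6>5 R:12>8 S:9>6 T:7>4)
P1 drop B (C beats it: P:4>0 Q:9>0 R:10>7 S:12>9 T:9>8)
P2 drop P (Q beats it: C:8>0 D:11>3)
P2 drop S (Q beats it: C:8>2 D:11>6)
P2 drop T (Q beats it: C:8>1 D:11>8)
P1→{C,D} P2→{Q,R}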